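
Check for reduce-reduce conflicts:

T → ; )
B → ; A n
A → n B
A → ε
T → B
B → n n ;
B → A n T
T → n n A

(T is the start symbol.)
A reduce-reduce conflict occurs when an LR(0) state has two complete items [A → α .] and [B → β .] — both call for a reduction, and with no lookahead the parser cannot choose between them.

Augment with T' → T and build the canonical LR(0) collection (I0 = CLOSURE({[T' → . T]}), then GOTO on every symbol after a dot until no new states appear). It has 19 states:
  I0: { [A → . n B], [A → .], [B → . ; A n], [B → . A n T], [B → . n n ;], [T → . ; )], [T → . B], [T → . n n A], [T' → . T] }  — shift, reduce
  I1: { [A → . n B], [A → .], [B → ; . A n], [T → ; . )] }  — shift, reduce
  I2: { [B → A . n T] }  — shift
  I3: { [T → B .] }  — reduce
  I4: { [T' → T .] }  — accept
  I5: { [A → . n B], [A → .], [A → n . B], [B → . ; A n], [B → . A n T], [B → . n n ;], [B → n . n ;], [T → n . n A] }  — shift, reduce
  I6: { [A → . n B], [A → .], [B → ; . A n] }  — shift, reduce
  I7: { [A → n B .] }  — reduce
  I8: { [A → . n B], [A → .], [A → n . B], [B → . ; A n], [B → . A n T], [B → . n n ;], [B → n . n ;], [B → n n . ;], [T → n n . A] }  — shift, reduce
  I9: { [A → . n B], [A → .], [B → ; . A n], [B → n n ; .] }  — shift, 2 reduces
  I10: { [B → A . n T], [T → n n A .] }  — shift, reduce
  I11: { [A → . n B], [A → .], [A → n . B], [B → . ; A n], [B → . A n T], [B → . n n ;], [B → n . n ;], [B → n n . ;] }  — shift, reduce
  I12: { [A → . n B], [A → .], [B → . ; A n], [B → . A n T], [B → . n n ;], [B → A n . T], [T → . ; )], [T → . B], [T → . n n A] }  — shift, reduce
  I13: { [B → A n T .] }  — reduce
  I14: { [B → ; A . n] }  — shift
  I15: { [A → . n B], [A → .], [A → n . B], [B → . ; A n], [B → . A n T], [B → . n n ;] }  — shift, reduce
  I16: { [A → . n B], [A → .], [A → n . B], [B → . ; A n], [B → . A n T], [B → . n n ;], [B → n . n ;] }  — shift, reduce
  I17: { [B → ; A n .] }  — reduce
  I18: { [T → ; ) .] }  — reduce

I9 contains complete items [A → .], [B → n n ; .] — reduce-reduce conflict.

Answer: Yes — I9: [A → .] vs [B → n n ; .]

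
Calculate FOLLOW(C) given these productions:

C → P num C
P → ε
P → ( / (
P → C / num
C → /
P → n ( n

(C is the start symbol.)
{ $, '/' }

To compute FOLLOW(C), find every occurrence of C on a right-hand side N → α C β: add FIRST(β) \ {ε}, and if β is empty or nullable also add FOLLOW(N). Iterate to a fixed point.

C is the start symbol, so $ ∈ FOLLOW(C).
In C → P num C: C is at the end; this adds FOLLOW(C) to itself — nothing new
In P → C / num: C is followed by '/' num, add FIRST('/' num) \ {ε} = { '/' }

Taking the union: FOLLOW(C) = { $, '/' }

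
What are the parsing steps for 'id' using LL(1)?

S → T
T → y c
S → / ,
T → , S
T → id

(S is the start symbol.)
LL(1) parsing maintains a stack (initially the start symbol over $) and the input. At each step: if the stack top is a terminal, match it against the current input token; if it is a non-terminal N, replace it with the RHS of M[N, lookahead] (the unique production whose predict set contains the lookahead).

Stack is shown with the top on the left.

Stack  Input  Action
--------------------
S $    id $   output S → T
T $    id $   output T → id
id $   id $   match 'id'
$      $      accept

The string is accepted.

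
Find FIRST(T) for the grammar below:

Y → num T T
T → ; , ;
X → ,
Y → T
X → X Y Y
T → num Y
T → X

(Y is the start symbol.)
{ ',', ';', 'num' }

To compute FIRST(T), examine every production with T on the left-hand side, reading each right-hand side left to right until a non-nullable symbol is reached.

FIRST sets of the other non-terminals involved (by the same procedure, iterated to a fixed point):
  FIRST(X) = { ',' }

From T → ; , ;:
  - ';' is a terminal: add ';' and stop
From T → num Y:
  - num is a terminal: add 'num' and stop
From T → X:
  - X is a non-terminal: add FIRST(X) \ {ε} = { ',' }
    X is not nullable, so stop

Collecting: FIRST(T) = { ',', ';', 'num' }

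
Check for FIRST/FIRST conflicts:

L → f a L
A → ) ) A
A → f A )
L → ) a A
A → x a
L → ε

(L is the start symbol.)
No FIRST/FIRST conflicts.

A FIRST/FIRST conflict occurs when two productions N → α and N → β for the same non-terminal have FIRST(α) ∩ FIRST(β) ≠ ∅ (with ε ∈ FIRST of a nullable right-hand side, so two nullable alternatives also conflict).

Productions for L:
  L → f a L: FIRST = { 'f' }
  L → ) a A: FIRST = { ')' }
  L → ε: FIRST = { ε }
Productions for A:
  A → ) ) A: FIRST = { ')' }
  A → f A ): FIRST = { 'f' }
  A → x a: FIRST = { 'x' }

All alternatives of each non-terminal have pairwise disjoint FIRST sets.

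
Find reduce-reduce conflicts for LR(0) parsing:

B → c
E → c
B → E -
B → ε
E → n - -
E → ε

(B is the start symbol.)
Yes — I0: [B → .] vs [E → .]; I3: [B → c .] vs [E → c .]

A reduce-reduce conflict occurs when an LR(0) state has two complete items [A → α .] and [B → β .] — both call for a reduction, and with no lookahead the parser cannot choose between them.

Augment with B' → B and build the canonical LR(0) collection (I0 = CLOSURE({[B' → . B]}), then GOTO on every symbol after a dot until no new states appear). It has 8 states:
  I0: { [B → . E -], [B → . c], [B → .], [B' → . B], [E → . c], [E → . n - -], [E → .] }  — shift, 2 reduces
  I1: { [B' → B .] }  — accept
  I2: { [B → E . -] }  — shift
  I3: { [B → c .], [E → c .] }  — 2 reduces
  I4: { [E → n . - -] }  — shift
  I5: { [E → n - . -] }  — shift
  I6: { [E → n - - .] }  — reduce
  I7: { [B → E - .] }  — reduce

I0 contains complete items [B → .], [E → .] — reduce-reduce conflict.
I3 contains complete items [B → c .], [E → c .] — reduce-reduce conflict.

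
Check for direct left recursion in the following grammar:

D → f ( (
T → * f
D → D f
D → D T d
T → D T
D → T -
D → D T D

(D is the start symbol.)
Yes, D is left-recursive

Direct left recursion occurs when N → N α for some non-terminal N (the right-hand side begins with the left-hand side itself).

D → f ( (: starts with f
T → * f: starts with '*'
D → D f: LEFT RECURSIVE (starts with D)
D → D T d: LEFT RECURSIVE (starts with D)
T → D T: starts with D
D → T -: starts with T
D → D T D: LEFT RECURSIVE (starts with D)

The grammar has direct left recursion on: D.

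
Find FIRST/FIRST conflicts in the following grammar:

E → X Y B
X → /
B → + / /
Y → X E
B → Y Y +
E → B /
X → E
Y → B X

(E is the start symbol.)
FIRST sets of the non-terminals at (or reachable through a nullable prefix from) the front of some alternative:
  FIRST(X) = { '+', '/' }
  FIRST(B) = { '+', '/' }
  FIRST(E) = { '+', '/' }
  FIRST(Y) = { '+', '/' }

Productions for E:
  E → X Y B: FIRST = { '+', '/' }
  E → B /: FIRST = { '+', '/' }
Productions for X:
  X → /: FIRST = { '/' }
  X → E: FIRST = { '+', '/' }
Productions for B:
  B → + / /: FIRST = { '+' }
  B → Y Y +: FIRST = { '+', '/' }
Productions for Y:
  Y → X E: FIRST = { '+', '/' }
  Y → B X: FIRST = { '+', '/' }

Conflict for E: E → X Y B and E → B /
  Overlap: { '+', '/' }
Conflict for X: X → / and X → E
  Overlap: { '/' }
Conflict for B: B → + / / and B → Y Y +
  Overlap: { '+' }
Conflict for Y: Y → X E and Y → B X
  Overlap: { '+', '/' }

Answer: Yes. E → X Y B / E → B '/' on { '+', '/' }; X → '/' / X → E on { '/' }; B → '+' '/' '/' / B → Y Y '+' on { '+' }; Y → X E / Y → B X on { '+', '/' }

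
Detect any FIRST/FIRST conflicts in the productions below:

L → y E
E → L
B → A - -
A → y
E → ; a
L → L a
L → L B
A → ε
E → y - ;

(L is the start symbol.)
A FIRST/FIRST conflict occurs when two productions N → α and N → β for the same non-terminal have FIRST(α) ∩ FIRST(β) ≠ ∅ (with ε ∈ FIRST of a nullable right-hand side, so two nullable alternatives also conflict).

FIRST sets of the non-terminals at (or reachable through a nullable prefix from) the front of some alternative:
  FIRST(L) = { 'y' }

Productions for L:
  L → y E: FIRST = { 'y' }
  L → L a: FIRST = { 'y' }
  L → L B: FIRST = { 'y' }
Productions for E:
  E → L: FIRST = { 'y' }
  E → ; a: FIRST = { ';' }
  E → y - ;: FIRST = { 'y' }
Productions for A:
  A → y: FIRST = { 'y' }
  A → ε: FIRST = { ε }
B has only one production, so no FIRST/FIRST conflict is possible there.

Conflict for L: L → y E and L → L a
  Overlap: { 'y' }
Conflict for L: L → y E and L → L B
  Overlap: { 'y' }
Conflict for L: L → L a and L → L B
  Overlap: { 'y' }
Conflict for E: E → L and E → y - ;
  Overlap: { 'y' }

Answer: Yes. L → y E / L → L a on { 'y' }; L → y E / L → L B on { 'y' }; L → L a / L → L B on { 'y' }; E → L / E → y '-' ';' on { 'y' }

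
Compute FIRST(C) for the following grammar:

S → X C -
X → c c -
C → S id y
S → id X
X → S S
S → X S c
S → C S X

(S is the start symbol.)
FIRST sets of the other non-terminals involved (by the same procedure, iterated to a fixed point):
  FIRST(S) = { 'c', 'id' }

From C → S id y:
  - S is a non-terminal: add FIRST(S) \ {ε} = { 'c', 'id' }
    S is not nullable, so stop

Collecting: FIRST(C) = { 'c', 'id' }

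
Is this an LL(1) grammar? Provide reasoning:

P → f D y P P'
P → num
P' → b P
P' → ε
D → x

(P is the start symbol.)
Relevant sets:
  FOLLOW(P') = { $, 'b' }

For P:
  PREDICT(P → f D y P P') = { 'f' }
  PREDICT(P → num) = { 'num' }
For P':
  PREDICT(P' → b P) = { 'b' }
  PREDICT(P' → ε) = { $, 'b' }
D has a single production, so nothing to check there.

Conflict found: Predict set conflict for P': { 'b' }
The grammar is NOT LL(1).

Answer: No. Predict set conflict for P': { 'b' }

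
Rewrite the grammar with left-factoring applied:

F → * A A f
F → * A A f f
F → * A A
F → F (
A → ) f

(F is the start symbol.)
F → * A A F'
F' → f F''
F'' → ε
F'' → f
F' → ε
F → F (
A → ) f

Left-factoring transforms A → αβ₁ | αβ₂ into A → αA' and A' → β₁ | β₂
(α is the longest common prefix among the alternatives). Repeat until
no nonterminal has two alternatives with a common prefix.

Round 1: F has alternatives sharing prefix '* A A'. Introduce F': F → * A A F'
  Add: F' → f
  Add: F' → f f
  Add: F' → ε

Round 2: F' has alternatives sharing prefix 'f'. Introduce F'': F' → f F''
  Add: F'' → ε
  Add: F'' → f

No remaining common prefixes — done.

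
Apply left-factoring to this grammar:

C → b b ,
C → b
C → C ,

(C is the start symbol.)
C → b C'
C' → b ,
C' → ε
C → C ,

Left-factoring transforms A → αβ₁ | αβ₂ into A → αA' and A' → β₁ | β₂
(α is the longest common prefix among the alternatives). Repeat until
no nonterminal has two alternatives with a common prefix.

Round 1: C has alternatives sharing prefix 'b'. Introduce C': C → b C'
  Add: C' → b ,
  Add: C' → ε

No remaining common prefixes — done.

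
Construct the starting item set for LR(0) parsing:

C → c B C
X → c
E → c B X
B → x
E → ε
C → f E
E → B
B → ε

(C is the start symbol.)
{ [C → . c B C], [C → . f E], [C' → . C] }

First, augment the grammar with C' → C
I₀ = CLOSURE({ [C' → . C] }):
  [C' → . C] has the dot before C: add [C → . c B C], [C → . f E]
No further items can be added.

I₀ = { [C → . c B C], [C → . f E], [C' → . C] }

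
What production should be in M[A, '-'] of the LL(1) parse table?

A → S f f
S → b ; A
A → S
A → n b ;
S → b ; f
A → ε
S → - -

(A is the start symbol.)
A → S f f, A → S

To find M[A, '-'], we find productions for A where '-' is in the predict set (PREDICT(N → α) = (FIRST(α) \ {ε}) ∪ (FOLLOW(N) if α ⇒* ε)).

Relevant sets:
  FIRST(S) = { '-', 'b' }
  FOLLOW(A) = { $, 'f' }

A → S f f: PREDICT = { '-', 'b' }
  '-' is in predict set, so this production goes in M[A, '-']
A → S: PREDICT = { '-', 'b' }
  '-' is in predict set, so this production goes in M[A, '-']
A → n b ;: PREDICT = { 'n' }
A → ε: PREDICT = { $, 'f' }

M[A, '-'] = A → S f f, A → S  (a multiply-defined cell — the grammar is not LL(1))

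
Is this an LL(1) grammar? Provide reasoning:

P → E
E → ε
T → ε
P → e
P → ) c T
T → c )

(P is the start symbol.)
Yes, the grammar is LL(1).

Relevant sets:
  FIRST(E) = { ε }
  FOLLOW(P) = { $ }
  FOLLOW(T) = { $ }

For P:
  PREDICT(P → E) = { $ }
  PREDICT(P → e) = { 'e' }
  PREDICT(P → ')' c T) = { ')' }
For T:
  PREDICT(T → ε) = { $ }
  PREDICT(T → c ')') = { 'c' }
E has a single production, so nothing to check there.

All predict sets are disjoint. The grammar IS LL(1).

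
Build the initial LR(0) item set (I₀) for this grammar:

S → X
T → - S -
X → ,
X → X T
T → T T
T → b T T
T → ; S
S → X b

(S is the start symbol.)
{ [S → . X b], [S → . X], [S' → . S], [X → . ,], [X → . X T] }

First, augment the grammar with S' → S
I₀ = CLOSURE({ [S' → . S] }):
  [S' → . S] has the dot before S: add [S → . X], [S → . X b]
  [S → . X] has the dot before X: add [X → . ,], [X → . X T]
No further items can be added.

I₀ = { [S → . X b], [S → . X], [S' → . S], [X → . ,], [X → . X T] }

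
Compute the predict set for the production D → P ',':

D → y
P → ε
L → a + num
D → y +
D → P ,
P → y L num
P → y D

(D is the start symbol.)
PREDICT(D → P ',') = (FIRST(RHS) \ {ε}) ∪ (FOLLOW(D) if ε ∈ FIRST(RHS), i.e. RHS ⇒* ε)
FIRST(P) = { 'y', ε }
FIRST(P ',') = { ',', 'y' }
ε ∉ FIRST(P ','), so FOLLOW(D) is not added.
PREDICT(D → P ',') = { ',', 'y' }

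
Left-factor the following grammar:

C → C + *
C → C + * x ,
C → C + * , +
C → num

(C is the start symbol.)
C → C + * C'
C' → ε
C' → x ,
C' → , +
C → num

Left-factoring transforms A → αβ₁ | αβ₂ into A → αA' and A' → β₁ | β₂
(α is the longest common prefix among the alternatives). Repeat until
no nonterminal has two alternatives with a common prefix.

Round 1: C has alternatives sharing prefix 'C + *'. Introduce C': C → C + * C'
  Add: C' → ε
  Add: C' → x ,
  Add: C' → , +

No remaining common prefixes — done.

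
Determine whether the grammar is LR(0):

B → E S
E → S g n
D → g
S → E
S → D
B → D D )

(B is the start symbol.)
No. Shift-reduce conflict between [S → D .] and [D → . g]

A grammar is LR(0) if no state in the canonical LR(0) collection has:
  - both a shift item (dot before a terminal) and a complete item (shift-reduce conflict), or
  - two or more complete items (reduce-reduce conflict; the accept item [B' → B .] counts as a complete item here).

Augment with B' → B and build the canonical LR(0) collection (I0 = CLOSURE({[B' → . B]}), then GOTO on every symbol after a dot until no new states appear). It has 13 states:
  I0: { [B → . D D )], [B → . E S], [B' → . B], [D → . g], [E → . S g n], [S → . D], [S → . E] }  — shift
  I1: { [B' → B .] }  — accept
  I2: { [B → D . D )], [D → . g], [S → D .] }  — shift, reduce
  I3: { [B → E . S], [D → . g], [E → . S g n], [S → . D], [S → . E], [S → E .] }  — shift, reduce
  I4: { [E → S . g n] }  — shift
  I5: { [D → g .] }  — reduce
  I6: { [E → S g . n] }  — shift
  I7: { [E → S g n .] }  — reduce
  I8: { [S → D .] }  — reduce
  I9: { [S → E .] }  — reduce
  I10: { [B → E S .], [E → S . g n] }  — shift, reduce
  I11: { [B → D D . )] }  — shift
  I12: { [B → D D ) .] }  — reduce

Conflict in state I2:
  Shift-reduce conflict between [S → D .] and [D → . g]
So the grammar is NOT LR(0).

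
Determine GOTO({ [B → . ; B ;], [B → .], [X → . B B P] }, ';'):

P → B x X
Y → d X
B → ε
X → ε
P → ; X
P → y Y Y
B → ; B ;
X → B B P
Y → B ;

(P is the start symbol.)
{ [B → . ; B ;], [B → .], [B → ; . B ;] }

GOTO(I, ';') = CLOSURE({ [A → αX.β] : [A → α.Xβ] ∈ I, X = ';' })

Items with dot before ';', with the dot advanced:
  [B → . ; B ;] → [B → ; . B ;]
Closure of the advanced items:
  [B → ; . B ;] has the dot before B: add [B → .], [B → . ; B ;]

GOTO = { [B → . ; B ;], [B → .], [B → ; . B ;] }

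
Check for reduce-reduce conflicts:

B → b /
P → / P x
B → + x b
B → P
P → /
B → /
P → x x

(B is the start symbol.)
Yes — I2: [B → / .] vs [P → / .]

Augment with B' → B and build the canonical LR(0) collection (I0 = CLOSURE({[B' → . B]}), then GOTO on every symbol after a dot until no new states appear). It has 14 states:
  I0: { [B → . + x b], [B → . /], [B → . P], [B → . b /], [B' → . B], [P → . / P x], [P → . /], [P → . x x] }  — shift
  I1: { [B → + . x b] }  — shift
  I2: { [B → / .], [P → . / P x], [P → . /], [P → . x x], [P → / . P x], [P → / .] }  — shift, 2 reduces
  I3: { [B' → B .] }  — accept
  I4: { [B → P .] }  — reduce
  I5: { [B → b . /] }  — shift
  I6: { [P → x . x] }  — shift
  I7: { [P → x x .] }  — reduce
  I8: { [B → b / .] }  — reduce
  I9: { [P → . / P x], [P → . /], [P → . x x], [P → / . P x], [P → / .] }  — shift, reduce
  I10: { [P → / P . x] }  — shift
  I11: { [P → / P x .] }  — reduce
  I12: { [B → + x . b] }  — shift
  I13: { [B → + x b .] }  — reduce

I2 contains complete items [B → / .], [P → / .] — reduce-reduce conflict.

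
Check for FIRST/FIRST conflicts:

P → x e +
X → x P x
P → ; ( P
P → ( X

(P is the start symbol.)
A FIRST/FIRST conflict occurs when two productions N → α and N → β for the same non-terminal have FIRST(α) ∩ FIRST(β) ≠ ∅ (with ε ∈ FIRST of a nullable right-hand side, so two nullable alternatives also conflict).

Productions for P:
  P → x e +: FIRST = { 'x' }
  P → ; ( P: FIRST = { ';' }
  P → ( X: FIRST = { '(' }
X has only one production, so no FIRST/FIRST conflict is possible there.

All alternatives of each non-terminal have pairwise disjoint FIRST sets.

Answer: No FIRST/FIRST conflicts.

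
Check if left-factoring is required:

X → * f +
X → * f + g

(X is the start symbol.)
Yes, X has productions with common prefix '* f +'

Left-factoring is needed when two productions for the same non-terminal
share a common prefix on the right-hand side.

Productions for X:
  X → * f +
  X → * f + g

Found common prefix '* f +' in productions for X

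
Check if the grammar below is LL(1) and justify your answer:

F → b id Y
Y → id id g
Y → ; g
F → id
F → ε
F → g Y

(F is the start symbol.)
A grammar is LL(1) if for each non-terminal N with multiple productions, the predict sets of those productions are pairwise disjoint, where PREDICT(N → α) = (FIRST(α) \ {ε}) ∪ (FOLLOW(N) if α ⇒* ε).

Relevant sets:
  FOLLOW(F) = { $ }

For F:
  PREDICT(F → b id Y) = { 'b' }
  PREDICT(F → id) = { 'id' }
  PREDICT(F → ε) = { $ }
  PREDICT(F → g Y) = { 'g' }
For Y:
  PREDICT(Y → id id g) = { 'id' }
  PREDICT(Y → ';' g) = { ';' }

All predict sets are disjoint. The grammar IS LL(1).

Answer: Yes, the grammar is LL(1).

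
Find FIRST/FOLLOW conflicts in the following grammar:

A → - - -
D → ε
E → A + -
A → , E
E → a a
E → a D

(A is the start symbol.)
Nullable non-terminals: D.
D has a nullable alternative but only one production, so nothing to check.

A, E have no nullable alternative, so no FIRST/FOLLOW check is needed there.

No FIRST/FOLLOW conflicts found.

Answer: No FIRST/FOLLOW conflicts.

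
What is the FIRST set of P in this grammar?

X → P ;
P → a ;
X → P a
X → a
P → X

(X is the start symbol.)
{ 'a' }

To compute FIRST(P), examine every production with P on the left-hand side, reading each right-hand side left to right until a non-nullable symbol is reached.

FIRST sets of the other non-terminals involved (by the same procedure, iterated to a fixed point):
  FIRST(X) = { 'a' }

From P → a ;:
  - a is a terminal: add 'a' and stop
From P → X:
  - X is a non-terminal: add FIRST(X) \ {ε} = { 'a' }
    X is not nullable, so stop

Collecting: FIRST(P) = { 'a' }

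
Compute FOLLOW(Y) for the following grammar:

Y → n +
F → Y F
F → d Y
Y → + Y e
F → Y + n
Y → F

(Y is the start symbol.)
{ $, '+', 'd', 'e', 'n' }

Y is the start symbol, so $ ∈ FOLLOW(Y).
In F → Y F: Y is followed by F, add FIRST(F) \ {ε} = { '+', 'd', 'n' }
In F → d Y: Y is at the end, add FOLLOW(F)
In Y → + Y e: Y is followed by e, add FIRST(e) \ {ε} = { 'e' }
In F → Y + n: Y is followed by '+' n, add FIRST('+' n) \ {ε} = { '+' }

The FOLLOW sets referred to above (computed the same way, to a fixed point):
  FOLLOW(F) = { $, '+', 'd', 'e', 'n' }

Taking the union: FOLLOW(Y) = { $, '+', 'd', 'e', 'n' }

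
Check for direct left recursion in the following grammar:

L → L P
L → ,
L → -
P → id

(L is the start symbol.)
L → L P: LEFT RECURSIVE (starts with L)
L → ,: starts with ','
L → -: starts with '-'
P → id: starts with id

The grammar has direct left recursion on: L.

Answer: Yes, L is left-recursive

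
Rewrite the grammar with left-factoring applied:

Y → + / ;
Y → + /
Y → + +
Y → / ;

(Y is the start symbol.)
Y → + Y'
Y' → / Y''
Y'' → ;
Y'' → ε
Y' → +
Y → / ;

Left-factoring transforms A → αβ₁ | αβ₂ into A → αA' and A' → β₁ | β₂
(α is the longest common prefix among the alternatives). Repeat until
no nonterminal has two alternatives with a common prefix.

Round 1: Y has alternatives sharing prefix '+'. Introduce Y': Y → + Y'
  Add: Y' → / ;
  Add: Y' → /
  Add: Y' → +

Round 2: Y' has alternatives sharing prefix '/'. Introduce Y'': Y' → / Y''
  Add: Y'' → ;
  Add: Y'' → ε

No remaining common prefixes — done.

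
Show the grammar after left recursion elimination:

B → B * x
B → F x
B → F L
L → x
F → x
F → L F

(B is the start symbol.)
B → F x B'
B → F L B'
B' → * x B'
B' → ε
L → x
F → x
F → L F

B is directly left-recursive. The standard transformation for
  A → A α₁ | ... | A α_m | β₁ | ... | β_n
is
  A  → β₁ A' | ... | β_n A'
  A' → α₁ A' | ... | α_m A' | ε

B → F x becomes B → F x B'
B → F L becomes B → F L B'
B → B * x becomes B' → * x B'
Add B' → ε

Productions for other non-terminals are unchanged:
  L → x
  F → x
  F → L F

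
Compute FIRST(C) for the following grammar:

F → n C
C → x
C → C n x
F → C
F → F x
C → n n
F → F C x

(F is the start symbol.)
From C → x:
  - x is a terminal: add 'x' and stop
From C → C n x:
  - C is the symbol being defined: contributes nothing new
    C is not nullable, so stop
From C → n n:
  - n is a terminal: add 'n' and stop

Collecting: FIRST(C) = { 'n', 'x' }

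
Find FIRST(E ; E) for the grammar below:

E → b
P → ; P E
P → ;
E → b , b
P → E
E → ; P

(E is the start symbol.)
{ ';', 'b' }

FIRST sets of the non-terminals involved (from the grammar, by fixed-point iteration):
  FIRST(E) = { ';', 'b' }

To compute FIRST(E ; E), process the symbols left to right:
Symbol E is a non-terminal. Add FIRST(E) \ {ε} = { ';', 'b' }
E is not nullable (ε ∉ FIRST(E)), so stop here.
FIRST(E ; E) = { ';', 'b' }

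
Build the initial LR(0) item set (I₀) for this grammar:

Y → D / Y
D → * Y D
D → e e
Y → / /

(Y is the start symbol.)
{ [D → . * Y D], [D → . e e], [Y → . / /], [Y → . D / Y], [Y' → . Y] }

First, augment the grammar with Y' → Y
I₀ = CLOSURE({ [Y' → . Y] }):
  [Y' → . Y] has the dot before Y: add [Y → . D / Y], [Y → . / /]
  [Y → . D / Y] has the dot before D: add [D → . * Y D], [D → . e e]
No further items can be added.

I₀ = { [D → . * Y D], [D → . e e], [Y → . / /], [Y → . D / Y], [Y' → . Y] }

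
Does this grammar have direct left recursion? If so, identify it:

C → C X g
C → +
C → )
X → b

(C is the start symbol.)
C → C X g: LEFT RECURSIVE (starts with C)
C → +: starts with '+'
C → ): starts with ')'
X → b: starts with b

The grammar has direct left recursion on: C.

Answer: Yes, C is left-recursive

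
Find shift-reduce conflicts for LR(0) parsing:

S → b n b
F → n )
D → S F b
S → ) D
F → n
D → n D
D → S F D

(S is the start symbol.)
A shift-reduce conflict occurs when an LR(0) state has both:
  - a complete (reduce) item [A → α .] (dot at the end), and
  - a shift item [B → β . c γ] (dot before a terminal).

Augment with S' → S and build the canonical LR(0) collection (I0 = CLOSURE({[S' → . S]}), then GOTO on every symbol after a dot until no new states appear). It has 15 states:
  I0: { [S → . ) D], [S → . b n b], [S' → . S] }  — shift
  I1: { [D → . S F D], [D → . S F b], [D → . n D], [S → ) . D], [S → . ) D], [S → . b n b] }  — shift
  I2: { [S' → S .] }  — accept
  I3: { [S → b . n b] }  — shift
  I4: { [S → b n . b] }  — shift
  I5: { [S → b n b .] }  — reduce
  I6: { [S → ) D .] }  — reduce
  I7: { [D → S . F D], [D → S . F b], [F → . n )], [F → . n] }  — shift
  I8: { [D → . S F D], [D → . S F b], [D → . n D], [D → n . D], [S → . ) D], [S → . b n b] }  — shift
  I9: { [D → n D .] }  — reduce
  I10: { [D → . S F D], [D → . S F b], [D → . n D], [D → S F . D], [D → S F . b], [S → . ) D], [S → . b n b] }  — shift
  I11: { [F → n . )], [F → n .] }  — shift, reduce
  I12: { [F → n ) .] }  — reduce
  I13: { [D → S F D .] }  — reduce
  I14: { [D → S F b .], [S → b . n b] }  — shift, reduce

I11 contains reduce item [F → n .] and shift item [F → n . )] — shift-reduce conflict.
I14 contains reduce item [D → S F b .] and shift item [S → b . n b] — shift-reduce conflict.

Answer: Yes — I11: [F → n .] vs [F → n . )]; I14: [D → S F b .] vs [S → b . n b]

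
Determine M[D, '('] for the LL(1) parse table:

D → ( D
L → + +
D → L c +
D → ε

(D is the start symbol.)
D → ( D

To find M[D, '('], we find productions for D where '(' is in the predict set (PREDICT(N → α) = (FIRST(α) \ {ε}) ∪ (FOLLOW(N) if α ⇒* ε)).

Relevant sets:
  FIRST(L) = { '+' }
  FOLLOW(D) = { $ }

D → ( D: PREDICT = { '(' }
  '(' is in predict set, so this production goes in M[D, '(']
D → L c +: PREDICT = { '+' }
D → ε: PREDICT = { $ }

M[D, '('] = D → ( D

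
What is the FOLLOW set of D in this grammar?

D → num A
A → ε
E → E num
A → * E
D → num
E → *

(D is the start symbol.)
To compute FOLLOW(D), find every occurrence of D on a right-hand side N → α D β: add FIRST(β) \ {ε}, and if β is empty or nullable also add FOLLOW(N). Iterate to a fixed point.

D is the start symbol, so $ ∈ FOLLOW(D).
D does not occur on any right-hand side.

Taking the union: FOLLOW(D) = { $ }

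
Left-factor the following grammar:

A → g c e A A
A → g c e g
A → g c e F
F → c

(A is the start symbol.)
Left-factoring transforms A → αβ₁ | αβ₂ into A → αA' and A' → β₁ | β₂
(α is the longest common prefix among the alternatives). Repeat until
no nonterminal has two alternatives with a common prefix.

Round 1: A has alternatives sharing prefix 'g c e'. Introduce A': A → g c e A'
  Add: A' → A A
  Add: A' → g
  Add: A' → F

No remaining common prefixes — done.

Resulting grammar:
A → g c e A'
A' → A A
A' → g
A' → F
F → c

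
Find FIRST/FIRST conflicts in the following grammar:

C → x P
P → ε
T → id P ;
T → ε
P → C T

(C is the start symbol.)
A FIRST/FIRST conflict occurs when two productions N → α and N → β for the same non-terminal have FIRST(α) ∩ FIRST(β) ≠ ∅ (with ε ∈ FIRST of a nullable right-hand side, so two nullable alternatives also conflict).

FIRST sets of the non-terminals at (or reachable through a nullable prefix from) the front of some alternative:
  FIRST(C) = { 'x' }

Productions for P:
  P → ε: FIRST = { ε }
  P → C T: FIRST = { 'x' }
Productions for T:
  T → id P ;: FIRST = { 'id' }
  T → ε: FIRST = { ε }
C has only one production, so no FIRST/FIRST conflict is possible there.

All alternatives of each non-terminal have pairwise disjoint FIRST sets.

Answer: No FIRST/FIRST conflicts.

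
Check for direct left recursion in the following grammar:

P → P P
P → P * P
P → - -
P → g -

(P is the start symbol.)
Direct left recursion occurs when N → N α for some non-terminal N (the right-hand side begins with the left-hand side itself).

P → P P: LEFT RECURSIVE (starts with P)
P → P * P: LEFT RECURSIVE (starts with P)
P → - -: starts with '-'
P → g -: starts with g

The grammar has direct left recursion on: P.

Answer: Yes, P is left-recursive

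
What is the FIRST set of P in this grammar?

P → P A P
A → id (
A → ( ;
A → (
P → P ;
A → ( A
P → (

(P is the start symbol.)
From P → P A P:
  - P is the symbol being defined: contributes nothing new
    P is not nullable, so stop
From P → P ;:
  - P is the symbol being defined: contributes nothing new
    P is not nullable, so stop
From P → (:
  - '(' is a terminal: add '(' and stop

Collecting: FIRST(P) = { '(' }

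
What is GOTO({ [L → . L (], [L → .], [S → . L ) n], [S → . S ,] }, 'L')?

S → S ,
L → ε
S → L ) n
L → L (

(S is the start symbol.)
{ [L → L . (], [S → L . ) n] }

GOTO(I, 'L') = CLOSURE({ [A → αX.β] : [A → α.Xβ] ∈ I, X = 'L' })

Items with dot before 'L', with the dot advanced:
  [L → . L (] → [L → L . (]
  [S → . L ) n] → [S → L . ) n]
Closure adds nothing (no advanced item has the dot before a non-terminal).

GOTO = { [L → L . (], [S → L . ) n] }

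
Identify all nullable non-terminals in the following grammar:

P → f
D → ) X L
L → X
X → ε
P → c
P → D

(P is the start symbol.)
A non-terminal is nullable if it can derive ε (the empty string): either it has an ε-production, or it has a production whose right-hand side consists entirely of nullable non-terminals.

ε-productions: X → ε
So X is immediately nullable.
L → X: every symbol on the right is nullable, so L is nullable too.
No further non-terminal can be added: every production for the remaining non-terminals contains a terminal or a non-nullable non-terminal.
Nullable = { 'L', 'X' }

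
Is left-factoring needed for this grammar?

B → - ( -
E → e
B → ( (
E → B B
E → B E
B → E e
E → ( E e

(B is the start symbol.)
Left-factoring is needed when two productions for the same non-terminal
share a common prefix on the right-hand side.

Productions for B:
  B → - ( -
  B → ( (
  B → E e
Productions for E:
  E → e
  E → B B
  E → B E
  E → ( E e

Found common prefix 'B' in productions for E

Answer: Yes, E has productions with common prefix 'B'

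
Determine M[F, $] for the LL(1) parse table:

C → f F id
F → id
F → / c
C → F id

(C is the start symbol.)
To find M[F, $], we find productions for F where $ is in the predict set (PREDICT(N → α) = (FIRST(α) \ {ε}) ∪ (FOLLOW(N) if α ⇒* ε)).

F → id: PREDICT = { 'id' }
F → / c: PREDICT = { '/' }

M[F, $] is empty (no production applies)

Answer: Empty (error entry)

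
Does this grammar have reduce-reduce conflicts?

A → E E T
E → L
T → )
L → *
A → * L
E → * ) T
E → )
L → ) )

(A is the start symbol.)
A reduce-reduce conflict occurs when an LR(0) state has two complete items [A → α .] and [B → β .] — both call for a reduction, and with no lookahead the parser cannot choose between them.

Augment with A' → A and build the canonical LR(0) collection (I0 = CLOSURE({[A' → . A]}), then GOTO on every symbol after a dot until no new states appear). It has 17 states:
  I0: { [A → . * L], [A → . E E T], [A' → . A], [E → . )], [E → . * ) T], [E → . L], [L → . ) )], [L → . *] }  — shift
  I1: { [E → ) .], [L → ) . )] }  — shift, reduce
  I2: { [A → * . L], [E → * . ) T], [L → * .], [L → . ) )], [L → . *] }  — shift, reduce
  I3: { [A' → A .] }  — accept
  I4: { [A → E . E T], [E → . )], [E → . * ) T], [E → . L], [L → . ) )], [L → . *] }  — shift
  I5: { [E → L .] }  — reduce
  I6: { [E → * . ) T], [L → * .] }  — shift, reduce
  I7: { [A → E E . T], [T → . )] }  — shift
  I8: { [T → ) .] }  — reduce
  I9: { [A → E E T .] }  — reduce
  I10: { [E → * ) . T], [T → . )] }  — shift
  I11: { [E → * ) T .] }  — reduce
  I12: { [E → * ) . T], [L → ) . )], [T → . )] }  — shift
  I13: { [L → * .] }  — reduce
  I14: { [A → * L .] }  — reduce
  I15: { [L → ) ) .], [T → ) .] }  — 2 reduces
  I16: { [L → ) ) .] }  — reduce

I15 contains complete items [L → ) ) .], [T → ) .] — reduce-reduce conflict.

Answer: Yes — I15: [L → ) ) .] vs [T → ) .]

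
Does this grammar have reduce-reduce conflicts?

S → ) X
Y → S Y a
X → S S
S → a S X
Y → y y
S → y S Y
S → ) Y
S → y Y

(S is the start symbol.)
A reduce-reduce conflict occurs when an LR(0) state has two complete items [A → α .] and [B → β .] — both call for a reduction, and with no lookahead the parser cannot choose between them.

Augment with S' → S and build the canonical LR(0) collection (I0 = CLOSURE({[S' → . S]}), then GOTO on every symbol after a dot until no new states appear). It has 21 states:
  I0: { [S → . ) X], [S → . ) Y], [S → . a S X], [S → . y S Y], [S → . y Y], [S' → . S] }  — shift
  I1: { [S → ) . X], [S → ) . Y], [S → . ) X], [S → . ) Y], [S → . a S X], [S → . y S Y], [S → . y Y], [X → . S S], [Y → . S Y a], [Y → . y y] }  — shift
  I2: { [S' → S .] }  — accept
  I3: { [S → . ) X], [S → . ) Y], [S → . a S X], [S → . y S Y], [S → . y Y], [S → a . S X] }  — shift
  I4: { [S → . ) X], [S → . ) Y], [S → . a S X], [S → . y S Y], [S → . y Y], [S → y . S Y], [S → y . Y], [Y → . S Y a], [Y → . y y] }  — shift
  I5: { [S → . ) X], [S → . ) Y], [S → . a S X], [S → . y S Y], [S → . y Y], [S → y S . Y], [Y → . S Y a], [Y → . y y], [Y → S . Y a] }  — shift
  I6: { [S → y Y .] }  — reduce
  I7: { [S → . ) X], [S → . ) Y], [S → . a S X], [S → . y S Y], [S → . y Y], [S → y . S Y], [S → y . Y], [Y → . S Y a], [Y → . y y], [Y → y . y] }  — shift
  I8: { [S → . ) X], [S → . ) Y], [S → . a S X], [S → . y S Y], [S → . y Y], [S → y . S Y], [S → y . Y], [Y → . S Y a], [Y → . y y], [Y → y . y], [Y → y y .] }  — shift, reduce
  I9: { [S → . ) X], [S → . ) Y], [S → . a S X], [S → . y S Y], [S → . y Y], [Y → . S Y a], [Y → . y y], [Y → S . Y a] }  — shift
  I10: { [S → y S Y .], [Y → S Y . a] }  — shift, reduce
  I11: { [Y → S Y a .] }  — reduce
  I12: { [Y → S Y . a] }  — shift
  I13: { [S → . ) X], [S → . ) Y], [S → . a S X], [S → . y S Y], [S → . y Y], [S → a S . X], [X → . S S] }  — shift
  I14: { [S → . ) X], [S → . ) Y], [S → . a S X], [S → . y S Y], [S → . y Y], [X → S . S] }  — shift
  I15: { [S → a S X .] }  — reduce
  I16: { [X → S S .] }  — reduce
  I17: { [S → . ) X], [S → . ) Y], [S → . a S X], [S → . y S Y], [S → . y Y], [X → S . S], [Y → . S Y a], [Y → . y y], [Y → S . Y a] }  — shift
  I18: { [S → ) X .] }  — reduce
  I19: { [S → ) Y .] }  — reduce
  I20: { [S → . ) X], [S → . ) Y], [S → . a S X], [S → . y S Y], [S → . y Y], [X → S S .], [Y → . S Y a], [Y → . y y], [Y → S . Y a] }  — shift, reduce

No state contains more than one complete item.

Answer: No reduce-reduce conflicts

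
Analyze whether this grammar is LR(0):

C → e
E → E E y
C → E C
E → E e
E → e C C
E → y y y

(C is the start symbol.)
No. Shift-reduce conflict between [C → e .] and [C → . e]

Augment with C' → C and build the canonical LR(0) collection (I0 = CLOSURE({[C' → . C]}), then GOTO on every symbol after a dot until no new states appear). It has 13 states:
  I0: { [C → . E C], [C → . e], [C' → . C], [E → . E E y], [E → . E e], [E → . e C C], [E → . y y y] }  — shift
  I1: { [C' → C .] }  — accept
  I2: { [C → . E C], [C → . e], [C → E . C], [E → . E E y], [E → . E e], [E → . e C C], [E → . y y y], [E → E . E y], [E → E . e] }  — shift
  I3: { [C → . E C], [C → . e], [C → e .], [E → . E E y], [E → . E e], [E → . e C C], [E → . y y y], [E → e . C C] }  — shift, reduce
  I4: { [E → y . y y] }  — shift
  I5: { [E → y y . y] }  — shift
  I6: { [E → y y y .] }  — reduce
  I7: { [C → . E C], [C → . e], [E → . E E y], [E → . E e], [E → . e C C], [E → . y y y], [E → e C . C] }  — shift
  I8: { [E → e C C .] }  — reduce
  I9: { [C → E C .] }  — reduce
  I10: { [C → . E C], [C → . e], [C → E . C], [E → . E E y], [E → . E e], [E → . e C C], [E → . y y y], [E → E . E y], [E → E . e], [E → E E . y] }  — shift
  I11: { [C → . E C], [C → . e], [C → e .], [E → . E E y], [E → . E e], [E → . e C C], [E → . y y y], [E → E e .], [E → e . C C] }  — shift, 2 reduces
  I12: { [E → E E y .], [E → y . y y] }  — shift, reduce

Conflict in state I3:
  Shift-reduce conflict between [C → e .] and [C → . e]
So the grammar is NOT LR(0).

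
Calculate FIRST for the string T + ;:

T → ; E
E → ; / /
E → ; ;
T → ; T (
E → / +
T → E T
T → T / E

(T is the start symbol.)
{ '/', ';' }

FIRST sets of the non-terminals involved (from the grammar, by fixed-point iteration):
  FIRST(T) = { '/', ';' }

To compute FIRST(T + ;), process the symbols left to right:
Symbol T is a non-terminal. Add FIRST(T) \ {ε} = { '/', ';' }
T is not nullable (ε ∉ FIRST(T)), so stop here.
FIRST(T + ;) = { '/', ';' }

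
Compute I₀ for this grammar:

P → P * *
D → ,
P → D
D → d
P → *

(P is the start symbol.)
{ [D → . ,], [D → . d], [P → . *], [P → . D], [P → . P * *], [P' → . P] }

First, augment the grammar with P' → P
I₀ = CLOSURE({ [P' → . P] }):
  [P' → . P] has the dot before P: add [P → . P * *], [P → . D], [P → . *]
  [P → . D] has the dot before D: add [D → . ,], [D → . d]
No further items can be added.

I₀ = { [D → . ,], [D → . d], [P → . *], [P → . D], [P → . P * *], [P' → . P] }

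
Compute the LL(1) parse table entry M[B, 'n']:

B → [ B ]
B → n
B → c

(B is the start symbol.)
To find M[B, 'n'], we find productions for B where 'n' is in the predict set (PREDICT(N → α) = (FIRST(α) \ {ε}) ∪ (FOLLOW(N) if α ⇒* ε)).

B → [ B ]: PREDICT = { '[' }
B → n: PREDICT = { 'n' }
  'n' is in predict set, so this production goes in M[B, 'n']
B → c: PREDICT = { 'c' }

M[B, 'n'] = B → n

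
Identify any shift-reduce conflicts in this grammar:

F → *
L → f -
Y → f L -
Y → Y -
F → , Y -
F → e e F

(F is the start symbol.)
No shift-reduce conflicts

Augment with F' → F and build the canonical LR(0) collection (I0 = CLOSURE({[F' → . F]}), then GOTO on every symbol after a dot until no new states appear). It has 14 states:
  I0: { [F → . *], [F → . , Y -], [F → . e e F], [F' → . F] }  — shift
  I1: { [F → * .] }  — reduce
  I2: { [F → , . Y -], [Y → . Y -], [Y → . f L -] }  — shift
  I3: { [F' → F .] }  — accept
  I4: { [F → e . e F] }  — shift
  I5: { [F → . *], [F → . , Y -], [F → . e e F], [F → e e . F] }  — shift
  I6: { [F → e e F .] }  — reduce
  I7: { [F → , Y . -], [Y → Y . -] }  — shift
  I8: { [L → . f -], [Y → f . L -] }  — shift
  I9: { [Y → f L . -] }  — shift
  I10: { [L → f . -] }  — shift
  I11: { [L → f - .] }  — reduce
  I12: { [Y → f L - .] }  — reduce
  I13: { [F → , Y - .], [Y → Y - .] }  — 2 reduces

No state contains both a complete item and a shift item.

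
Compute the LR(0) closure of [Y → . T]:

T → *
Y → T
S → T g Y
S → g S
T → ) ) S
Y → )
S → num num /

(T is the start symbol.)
{ [T → . ) ) S], [T → . *], [Y → . T] }

To compute CLOSURE, for each item [A → α.Bβ] where B is a non-terminal, add [B → .γ] for all productions B → γ; repeat for the newly added items until nothing changes.

Start with: [Y → . T]
  [Y → . T] has the dot before T: add [T → . *], [T → . ) ) S]
No further items can be added.

CLOSURE = { [T → . ) ) S], [T → . *], [Y → . T] }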